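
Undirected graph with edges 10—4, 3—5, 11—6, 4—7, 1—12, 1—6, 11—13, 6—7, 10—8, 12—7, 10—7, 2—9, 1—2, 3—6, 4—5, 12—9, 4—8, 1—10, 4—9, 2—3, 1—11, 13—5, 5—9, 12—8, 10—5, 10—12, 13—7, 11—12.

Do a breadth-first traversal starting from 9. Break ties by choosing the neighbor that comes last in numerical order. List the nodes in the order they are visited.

Visit 9; enqueue 12, 5, 4, 2 → queue [12, 5, 4, 2]
Visit 12; enqueue 11, 10, 8, 7, 1 → queue [5, 4, 2, 11, 10, 8, 7, 1]
Visit 5; enqueue 13, 3 → queue [4, 2, 11, 10, 8, 7, 1, 13, 3]
Visit 4 → queue [2, 11, 10, 8, 7, 1, 13, 3]
Visit 2 → queue [11, 10, 8, 7, 1, 13, 3]
Visit 11; enqueue 6 → queue [10, 8, 7, 1, 13, 3, 6]
Visit 10 → queue [8, 7, 1, 13, 3, 6]
Visit 8 → queue [7, 1, 13, 3, 6]
Visit 7 → queue [1, 13, 3, 6]
Visit 1 → queue [13, 3, 6]
Visit 13 → queue [3, 6]
Visit 3 → queue [6]
Visit 6 → queue []

9 → 12 → 5 → 4 → 2 → 11 → 10 → 8 → 7 → 1 → 13 → 3 → 6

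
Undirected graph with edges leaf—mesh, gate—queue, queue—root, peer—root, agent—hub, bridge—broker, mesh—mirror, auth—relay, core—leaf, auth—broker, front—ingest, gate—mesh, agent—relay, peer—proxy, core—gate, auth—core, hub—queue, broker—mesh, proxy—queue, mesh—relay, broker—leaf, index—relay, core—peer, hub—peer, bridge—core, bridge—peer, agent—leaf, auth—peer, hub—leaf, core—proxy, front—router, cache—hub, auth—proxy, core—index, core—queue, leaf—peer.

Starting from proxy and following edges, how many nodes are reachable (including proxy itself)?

17

BFS from proxy visits: proxy, queue, peer, core, auth, root, hub, gate, leaf, bridge, index, relay, broker, cache, agent, mesh, mirror
Reachable nodes: 17 of 20 total.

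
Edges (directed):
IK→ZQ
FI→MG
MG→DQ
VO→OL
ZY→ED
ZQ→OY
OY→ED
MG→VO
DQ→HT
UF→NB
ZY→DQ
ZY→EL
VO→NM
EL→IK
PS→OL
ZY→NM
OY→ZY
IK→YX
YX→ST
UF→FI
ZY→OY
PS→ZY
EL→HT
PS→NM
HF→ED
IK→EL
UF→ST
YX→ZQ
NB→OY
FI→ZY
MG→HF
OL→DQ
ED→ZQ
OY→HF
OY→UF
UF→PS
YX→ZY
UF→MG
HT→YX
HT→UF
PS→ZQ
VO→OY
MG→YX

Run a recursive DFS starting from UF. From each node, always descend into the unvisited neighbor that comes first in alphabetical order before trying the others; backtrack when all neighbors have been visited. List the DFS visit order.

UF, FI, MG, DQ, HT, YX, ST, ZQ, OY, ED, HF, ZY, EL, IK, NM, VO, OL, NB, PS

Visit UF
UF → FI
FI → MG
MG → DQ
DQ → HT
HT → YX
YX → ST
YX → ZQ
ZQ → OY
OY → ED
OY → HF
OY → ZY
ZY → EL
EL → IK
ZY → NM
MG → VO
VO → OL
UF → NB
UF → PS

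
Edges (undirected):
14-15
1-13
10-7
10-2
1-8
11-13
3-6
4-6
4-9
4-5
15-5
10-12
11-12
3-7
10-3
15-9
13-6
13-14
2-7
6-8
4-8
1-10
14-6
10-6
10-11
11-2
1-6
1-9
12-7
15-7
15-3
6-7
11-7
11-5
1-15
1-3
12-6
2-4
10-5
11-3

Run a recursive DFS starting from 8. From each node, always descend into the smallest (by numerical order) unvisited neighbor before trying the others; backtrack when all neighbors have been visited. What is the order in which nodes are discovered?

8, 1, 3, 6, 4, 2, 7, 10, 5, 11, 12, 13, 14, 15, 9

Visit 8
8 → 1
1 → 3
3 → 6
6 → 4
4 → 2
2 → 7
7 → 10
10 → 5
5 → 11
11 → 12
11 → 13
13 → 14
14 → 15
15 → 9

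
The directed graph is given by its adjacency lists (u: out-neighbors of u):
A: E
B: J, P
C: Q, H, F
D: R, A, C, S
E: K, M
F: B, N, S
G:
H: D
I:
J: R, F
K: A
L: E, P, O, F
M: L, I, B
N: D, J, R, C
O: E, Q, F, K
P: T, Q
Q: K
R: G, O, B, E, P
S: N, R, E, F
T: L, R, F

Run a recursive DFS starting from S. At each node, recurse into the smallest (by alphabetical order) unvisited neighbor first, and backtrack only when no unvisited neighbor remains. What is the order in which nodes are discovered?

S, E, K, A, M, B, J, F, N, C, H, D, R, G, O, Q, P, T, L, I

Visit S
S → E
E → K
K → A
E → M
M → B
B → J
J → F
F → N
N → C
C → H
H → D
D → R
R → G
R → O
O → Q
R → P
P → T
T → L
M → I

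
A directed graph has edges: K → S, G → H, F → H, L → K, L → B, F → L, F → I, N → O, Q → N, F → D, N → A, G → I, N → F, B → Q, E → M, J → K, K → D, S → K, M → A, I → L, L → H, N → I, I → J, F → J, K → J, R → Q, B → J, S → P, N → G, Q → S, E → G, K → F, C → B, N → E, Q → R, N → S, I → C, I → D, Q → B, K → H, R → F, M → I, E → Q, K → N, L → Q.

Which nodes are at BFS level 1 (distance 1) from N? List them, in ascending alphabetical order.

Level 0: N
Level 1: A, E, F, G, I, O, S
Level 2: C, D, H, J, K, L, M, P, Q
Level 3: B, R

A, E, F, G, I, O, S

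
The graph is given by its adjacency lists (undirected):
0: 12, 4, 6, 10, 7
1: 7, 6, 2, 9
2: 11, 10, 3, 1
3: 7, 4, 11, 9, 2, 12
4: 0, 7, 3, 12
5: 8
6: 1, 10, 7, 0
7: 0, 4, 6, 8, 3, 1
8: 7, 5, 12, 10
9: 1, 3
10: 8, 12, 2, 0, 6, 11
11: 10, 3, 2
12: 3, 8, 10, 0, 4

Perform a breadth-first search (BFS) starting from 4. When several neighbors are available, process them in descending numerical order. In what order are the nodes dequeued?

4 -> 12 -> 7 -> 3 -> 0 -> 10 -> 8 -> 6 -> 1 -> 11 -> 9 -> 2 -> 5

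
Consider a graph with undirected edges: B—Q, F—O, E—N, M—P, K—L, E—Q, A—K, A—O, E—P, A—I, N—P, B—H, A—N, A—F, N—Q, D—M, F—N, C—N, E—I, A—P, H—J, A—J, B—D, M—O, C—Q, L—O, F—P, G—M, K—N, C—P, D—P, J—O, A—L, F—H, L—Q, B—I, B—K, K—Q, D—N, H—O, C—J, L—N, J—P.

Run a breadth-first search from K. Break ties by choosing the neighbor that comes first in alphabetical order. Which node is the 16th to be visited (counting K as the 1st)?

M

Visit K; enqueue A, B, L, N, Q → queue [A, B, L, N, Q]
Visit A; enqueue F, I, J, O, P → queue [B, L, N, Q, F, I, J, O, P]
Visit B; enqueue D, H → queue [L, N, Q, F, I, J, O, P, D, H]
Visit L → queue [N, Q, F, I, J, O, P, D, H]
Visit N; enqueue C, E → queue [Q, F, I, J, O, P, D, H, C, E]
Visit Q → queue [F, I, J, O, P, D, H, C, E]
Visit F → queue [I, J, O, P, D, H, C, E]
Visit I → queue [J, O, P, D, H, C, E]
Visit J → queue [O, P, D, H, C, E]
Visit O; enqueue M → queue [P, D, H, C, E, M]
Visit P → queue [D, H, C, E, M]
Visit D → queue [H, C, E, M]
Visit H → queue [C, E, M]
Visit C → queue [E, M]
Visit E → queue [M]
Visit M; enqueue G → queue [G]
Visit G → queue []

Visit order: K, A, B, L, N, Q, F, I, J, O, P, D, H, C, E, M, G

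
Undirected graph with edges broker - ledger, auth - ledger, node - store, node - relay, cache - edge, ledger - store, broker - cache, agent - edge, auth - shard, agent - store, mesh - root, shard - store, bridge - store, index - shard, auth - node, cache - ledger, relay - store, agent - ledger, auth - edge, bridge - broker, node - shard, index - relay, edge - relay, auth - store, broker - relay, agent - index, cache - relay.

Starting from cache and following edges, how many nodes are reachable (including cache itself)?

BFS from cache visits: cache, relay, ledger, edge, broker, store, node, index, auth, agent, bridge, shard
Reachable nodes: 12 of 14 total.

12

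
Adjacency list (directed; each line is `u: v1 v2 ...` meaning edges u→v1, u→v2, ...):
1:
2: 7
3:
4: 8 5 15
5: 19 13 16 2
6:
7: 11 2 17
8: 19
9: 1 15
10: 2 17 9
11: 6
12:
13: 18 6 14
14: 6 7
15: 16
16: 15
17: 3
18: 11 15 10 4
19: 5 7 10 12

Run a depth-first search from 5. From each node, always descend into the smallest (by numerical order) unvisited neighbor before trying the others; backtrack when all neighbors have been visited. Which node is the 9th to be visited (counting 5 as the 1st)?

14

Visit 5
5 → 2
2 → 7
7 → 11
11 → 6
7 → 17
17 → 3
5 → 13
13 → 14
13 → 18
18 → 4
4 → 8
8 → 19
19 → 10
10 → 9
9 → 1
9 → 15
15 → 16
19 → 12

Visit order: 5, 2, 7, 11, 6, 17, 3, 13, 14, 18, 4, 8, 19, 10, 9, 1, 15, 16, 12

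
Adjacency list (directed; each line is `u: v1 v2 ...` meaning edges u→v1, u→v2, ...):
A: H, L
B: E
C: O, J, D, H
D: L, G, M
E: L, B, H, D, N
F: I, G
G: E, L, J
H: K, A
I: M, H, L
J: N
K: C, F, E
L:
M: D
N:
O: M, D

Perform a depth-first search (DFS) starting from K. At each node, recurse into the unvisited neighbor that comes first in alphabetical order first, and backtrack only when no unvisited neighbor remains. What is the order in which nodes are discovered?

K, C, D, G, E, B, H, A, L, N, J, M, O, F, I

Visit K
K → C
C → D
D → G
G → E
E → B
E → H
H → A
A → L
E → N
G → J
D → M
C → O
K → F
F → I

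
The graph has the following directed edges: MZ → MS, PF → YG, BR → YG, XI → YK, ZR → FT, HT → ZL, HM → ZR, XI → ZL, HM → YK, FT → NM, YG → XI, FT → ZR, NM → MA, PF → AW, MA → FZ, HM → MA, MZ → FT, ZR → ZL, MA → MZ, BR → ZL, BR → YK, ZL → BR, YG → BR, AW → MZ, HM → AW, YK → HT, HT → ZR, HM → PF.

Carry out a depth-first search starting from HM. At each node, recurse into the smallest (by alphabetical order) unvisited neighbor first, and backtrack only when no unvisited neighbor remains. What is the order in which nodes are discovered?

Visit HM
HM → AW
AW → MZ
MZ → FT
FT → NM
NM → MA
MA → FZ
FT → ZR
ZR → ZL
ZL → BR
BR → YG
YG → XI
XI → YK
YK → HT
MZ → MS
HM → PF

HM, AW, MZ, FT, NM, MA, FZ, ZR, ZL, BR, YG, XI, YK, HT, MS, PF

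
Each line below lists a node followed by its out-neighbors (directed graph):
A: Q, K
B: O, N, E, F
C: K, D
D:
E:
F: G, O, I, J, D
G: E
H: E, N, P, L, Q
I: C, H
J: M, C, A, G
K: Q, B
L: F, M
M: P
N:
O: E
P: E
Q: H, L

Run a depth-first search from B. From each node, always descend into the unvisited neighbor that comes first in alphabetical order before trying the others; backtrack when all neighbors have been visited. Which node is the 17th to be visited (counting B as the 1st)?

Visit B
B → E
B → F
F → D
F → G
F → I
I → C
C → K
K → Q
Q → H
H → L
L → M
M → P
H → N
F → J
J → A
F → O

Visit order: B, E, F, D, G, I, C, K, Q, H, L, M, P, N, J, A, O

O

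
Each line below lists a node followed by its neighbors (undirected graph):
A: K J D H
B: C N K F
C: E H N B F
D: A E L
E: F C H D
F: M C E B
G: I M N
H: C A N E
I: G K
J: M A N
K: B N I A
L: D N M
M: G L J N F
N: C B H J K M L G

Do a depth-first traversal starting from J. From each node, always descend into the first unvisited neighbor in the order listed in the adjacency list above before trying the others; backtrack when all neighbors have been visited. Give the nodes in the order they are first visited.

Visit J
J → M
M → G
G → I
I → K
K → B
B → C
C → E
E → F
E → H
H → A
A → D
D → L
L → N

J -> M -> G -> I -> K -> B -> C -> E -> F -> H -> A -> D -> L -> N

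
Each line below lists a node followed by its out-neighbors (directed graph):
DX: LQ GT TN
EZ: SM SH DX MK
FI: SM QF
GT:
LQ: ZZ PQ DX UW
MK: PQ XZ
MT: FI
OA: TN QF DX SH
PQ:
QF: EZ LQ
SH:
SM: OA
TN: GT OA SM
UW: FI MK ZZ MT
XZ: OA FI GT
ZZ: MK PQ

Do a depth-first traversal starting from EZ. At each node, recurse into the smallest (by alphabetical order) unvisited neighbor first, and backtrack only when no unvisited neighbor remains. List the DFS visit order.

Visit EZ
EZ → DX
DX → GT
DX → LQ
LQ → PQ
LQ → UW
UW → FI
FI → QF
FI → SM
SM → OA
OA → SH
OA → TN
UW → MK
MK → XZ
UW → MT
UW → ZZ

EZ DX GT LQ PQ UW FI QF SM OA SH TN MK XZ MT ZZ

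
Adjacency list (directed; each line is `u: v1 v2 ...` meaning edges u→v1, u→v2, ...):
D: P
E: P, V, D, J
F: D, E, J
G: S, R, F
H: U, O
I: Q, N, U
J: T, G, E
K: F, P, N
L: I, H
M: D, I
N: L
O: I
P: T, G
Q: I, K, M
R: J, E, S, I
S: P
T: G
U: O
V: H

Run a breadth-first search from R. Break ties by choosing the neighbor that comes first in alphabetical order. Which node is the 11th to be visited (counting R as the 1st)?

U

Visit R; enqueue E, I, J, S → queue [E, I, J, S]
Visit E; enqueue D, P, V → queue [I, J, S, D, P, V]
Visit I; enqueue N, Q, U → queue [J, S, D, P, V, N, Q, U]
Visit J; enqueue G, T → queue [S, D, P, V, N, Q, U, G, T]
Visit S → queue [D, P, V, N, Q, U, G, T]
Visit D → queue [P, V, N, Q, U, G, T]
Visit P → queue [V, N, Q, U, G, T]
Visit V; enqueue H → queue [N, Q, U, G, T, H]
Visit N; enqueue L → queue [Q, U, G, T, H, L]
Visit Q; enqueue K, M → queue [U, G, T, H, L, K, M]
Visit U; enqueue O → queue [G, T, H, L, K, M, O]
Visit G; enqueue F → queue [T, H, L, K, M, O, F]
Visit T → queue [H, L, K, M, O, F]
Visit H → queue [L, K, M, O, F]
Visit L → queue [K, M, O, F]
Visit K → queue [M, O, F]
Visit M → queue [O, F]
Visit O → queue [F]
Visit F → queue []

Visit order: R, E, I, J, S, D, P, V, N, Q, U, G, T, H, L, K, M, O, F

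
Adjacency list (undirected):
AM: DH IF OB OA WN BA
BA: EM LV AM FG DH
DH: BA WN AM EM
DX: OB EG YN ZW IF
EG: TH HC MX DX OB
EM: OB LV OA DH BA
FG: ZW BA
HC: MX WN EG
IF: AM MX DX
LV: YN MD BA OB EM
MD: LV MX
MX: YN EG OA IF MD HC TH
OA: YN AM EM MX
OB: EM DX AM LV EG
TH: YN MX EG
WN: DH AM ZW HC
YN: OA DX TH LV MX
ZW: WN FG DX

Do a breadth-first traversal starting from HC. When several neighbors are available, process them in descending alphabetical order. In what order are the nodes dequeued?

HC → WN → MX → EG → ZW → DH → AM → YN → TH → OA → MD → IF → OB → DX → FG → EM → BA → LV

Visit HC; enqueue WN, MX, EG → queue [WN, MX, EG]
Visit WN; enqueue ZW, DH, AM → queue [MX, EG, ZW, DH, AM]
Visit MX; enqueue YN, TH, OA, MD, IF → queue [EG, ZW, DH, AM, YN, TH, OA, MD, IF]
Visit EG; enqueue OB, DX → queue [ZW, DH, AM, YN, TH, OA, MD, IF, OB, DX]
Visit ZW; enqueue FG → queue [DH, AM, YN, TH, OA, MD, IF, OB, DX, FG]
Visit DH; enqueue EM, BA → queue [AM, YN, TH, OA, MD, IF, OB, DX, FG, EM, BA]
Visit AM → queue [YN, TH, OA, MD, IF, OB, DX, FG, EM, BA]
Visit YN; enqueue LV → queue [TH, OA, MD, IF, OB, DX, FG, EM, BA, LV]
Visit TH → queue [OA, MD, IF, OB, DX, FG, EM, BA, LV]
Visit OA → queue [MD, IF, OB, DX, FG, EM, BA, LV]
Visit MD → queue [IF, OB, DX, FG, EM, BA, LV]
Visit IF → queue [OB, DX, FG, EM, BA, LV]
Visit OB → queue [DX, FG, EM, BA, LV]
Visit DX → queue [FG, EM, BA, LV]
Visit FG → queue [EM, BA, LV]
Visit EM → queue [BA, LV]
Visit BA → queue [LV]
Visit LV → queue []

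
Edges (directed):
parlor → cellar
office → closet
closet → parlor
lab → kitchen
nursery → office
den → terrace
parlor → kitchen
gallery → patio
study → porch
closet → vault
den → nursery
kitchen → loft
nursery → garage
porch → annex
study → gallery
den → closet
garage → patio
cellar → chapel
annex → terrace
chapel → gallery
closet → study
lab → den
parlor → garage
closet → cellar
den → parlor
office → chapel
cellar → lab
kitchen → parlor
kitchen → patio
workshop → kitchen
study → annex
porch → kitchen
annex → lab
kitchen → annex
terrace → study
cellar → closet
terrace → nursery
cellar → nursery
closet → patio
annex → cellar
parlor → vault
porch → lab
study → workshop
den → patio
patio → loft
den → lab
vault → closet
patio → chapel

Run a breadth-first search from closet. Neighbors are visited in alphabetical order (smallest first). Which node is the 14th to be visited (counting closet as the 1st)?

gallery

Visit closet; enqueue cellar, parlor, patio, study, vault → queue [cellar, parlor, patio, study, vault]
Visit cellar; enqueue chapel, lab, nursery → queue [parlor, patio, study, vault, chapel, lab, nursery]
Visit parlor; enqueue garage, kitchen → queue [patio, study, vault, chapel, lab, nursery, garage, kitchen]
Visit patio; enqueue loft → queue [study, vault, chapel, lab, nursery, garage, kitchen, loft]
Visit study; enqueue annex, gallery, porch, workshop → queue [vault, chapel, lab, nursery, garage, kitchen, loft, annex, gallery, porch, workshop]
Visit vault → queue [chapel, lab, nursery, garage, kitchen, loft, annex, gallery, porch, workshop]
Visit chapel → queue [lab, nursery, garage, kitchen, loft, annex, gallery, porch, workshop]
Visit lab; enqueue den → queue [nursery, garage, kitchen, loft, annex, gallery, porch, workshop, den]
Visit nursery; enqueue office → queue [garage, kitchen, loft, annex, gallery, porch, workshop, den, office]
Visit garage → queue [kitchen, loft, annex, gallery, porch, workshop, den, office]
Visit kitchen → queue [loft, annex, gallery, porch, workshop, den, office]
Visit loft → queue [annex, gallery, porch, workshop, den, office]
Visit annex; enqueue terrace → queue [gallery, porch, workshop, den, office, terrace]
Visit gallery → queue [porch, workshop, den, office, terrace]
Visit porch → queue [workshop, den, office, terrace]
Visit workshop → queue [den, office, terrace]
Visit den → queue [office, terrace]
Visit office → queue [terrace]
Visit terrace → queue []

Visit order: closet, cellar, parlor, patio, study, vault, chapel, lab, nursery, garage, kitchen, loft, annex, gallery, porch, workshop, den, office, terrace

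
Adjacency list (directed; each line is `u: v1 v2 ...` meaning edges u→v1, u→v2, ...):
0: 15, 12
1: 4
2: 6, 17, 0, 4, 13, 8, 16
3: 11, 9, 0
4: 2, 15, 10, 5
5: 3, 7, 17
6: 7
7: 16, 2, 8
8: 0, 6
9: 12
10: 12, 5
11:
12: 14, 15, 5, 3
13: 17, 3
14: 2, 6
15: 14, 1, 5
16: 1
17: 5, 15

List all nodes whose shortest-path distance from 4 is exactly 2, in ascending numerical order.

Level 0: 4
Level 1: 2, 5, 10, 15
Level 2: 0, 1, 3, 6, 7, 8, 12, 13, 14, 16, 17
Level 3: 9, 11

0, 1, 3, 6, 7, 8, 12, 13, 14, 16, 17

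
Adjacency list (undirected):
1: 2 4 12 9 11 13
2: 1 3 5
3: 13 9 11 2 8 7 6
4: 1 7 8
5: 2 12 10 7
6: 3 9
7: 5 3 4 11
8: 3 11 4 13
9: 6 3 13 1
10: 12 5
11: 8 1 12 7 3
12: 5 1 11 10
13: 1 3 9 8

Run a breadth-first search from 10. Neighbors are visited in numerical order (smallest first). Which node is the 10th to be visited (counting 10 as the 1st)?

Visit 10; enqueue 5, 12 → queue [5, 12]
Visit 5; enqueue 2, 7 → queue [12, 2, 7]
Visit 12; enqueue 1, 11 → queue [2, 7, 1, 11]
Visit 2; enqueue 3 → queue [7, 1, 11, 3]
Visit 7; enqueue 4 → queue [1, 11, 3, 4]
Visit 1; enqueue 9, 13 → queue [11, 3, 4, 9, 13]
Visit 11; enqueue 8 → queue [3, 4, 9, 13, 8]
Visit 3; enqueue 6 → queue [4, 9, 13, 8, 6]
Visit 4 → queue [9, 13, 8, 6]
Visit 9 → queue [13, 8, 6]
Visit 13 → queue [8, 6]
Visit 8 → queue [6]
Visit 6 → queue []

Visit order: 10, 5, 12, 2, 7, 1, 11, 3, 4, 9, 13, 8, 6

9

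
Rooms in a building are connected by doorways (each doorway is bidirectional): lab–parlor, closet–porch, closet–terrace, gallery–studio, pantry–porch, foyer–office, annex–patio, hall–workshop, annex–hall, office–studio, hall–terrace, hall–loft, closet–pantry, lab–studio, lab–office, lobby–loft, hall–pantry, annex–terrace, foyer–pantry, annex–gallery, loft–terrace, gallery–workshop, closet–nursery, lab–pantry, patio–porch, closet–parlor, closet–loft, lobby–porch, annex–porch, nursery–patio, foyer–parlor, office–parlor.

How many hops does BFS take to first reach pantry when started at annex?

2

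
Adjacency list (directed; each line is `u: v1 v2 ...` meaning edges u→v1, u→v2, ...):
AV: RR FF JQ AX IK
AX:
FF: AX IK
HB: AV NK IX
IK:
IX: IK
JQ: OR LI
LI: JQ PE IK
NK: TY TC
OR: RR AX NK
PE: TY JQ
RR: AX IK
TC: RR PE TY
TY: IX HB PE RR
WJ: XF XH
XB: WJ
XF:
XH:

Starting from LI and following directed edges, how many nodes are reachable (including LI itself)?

BFS from LI visits: LI, PE, JQ, IK, TY, OR, RR, IX, HB, NK, AX, AV, TC, FF
Reachable nodes: 14 of 18 total.

14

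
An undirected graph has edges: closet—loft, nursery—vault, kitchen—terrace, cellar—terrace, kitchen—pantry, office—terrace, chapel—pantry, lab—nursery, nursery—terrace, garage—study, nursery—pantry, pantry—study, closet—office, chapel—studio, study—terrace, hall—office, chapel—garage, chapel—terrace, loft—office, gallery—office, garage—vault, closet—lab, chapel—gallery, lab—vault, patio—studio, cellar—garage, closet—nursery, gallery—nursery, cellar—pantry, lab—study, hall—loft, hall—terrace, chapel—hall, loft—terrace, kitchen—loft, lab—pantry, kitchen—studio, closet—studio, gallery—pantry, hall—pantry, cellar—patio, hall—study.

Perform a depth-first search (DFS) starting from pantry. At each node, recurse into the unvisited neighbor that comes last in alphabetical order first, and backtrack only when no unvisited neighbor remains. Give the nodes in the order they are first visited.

Visit pantry
pantry → study
study → terrace
terrace → office
office → loft
loft → kitchen
kitchen → studio
studio → patio
patio → cellar
cellar → garage
garage → vault
vault → nursery
nursery → lab
lab → closet
nursery → gallery
gallery → chapel
chapel → hall

pantry, study, terrace, office, loft, kitchen, studio, patio, cellar, garage, vault, nursery, lab, closet, gallery, chapel, hall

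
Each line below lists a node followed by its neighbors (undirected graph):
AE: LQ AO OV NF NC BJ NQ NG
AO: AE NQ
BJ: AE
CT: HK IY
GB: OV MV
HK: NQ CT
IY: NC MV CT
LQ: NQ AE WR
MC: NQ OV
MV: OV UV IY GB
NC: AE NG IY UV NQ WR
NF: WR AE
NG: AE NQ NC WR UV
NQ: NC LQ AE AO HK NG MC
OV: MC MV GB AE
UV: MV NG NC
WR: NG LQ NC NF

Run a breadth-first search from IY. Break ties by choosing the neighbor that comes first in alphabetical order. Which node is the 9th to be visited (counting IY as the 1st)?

AE

Visit IY; enqueue CT, MV, NC → queue [CT, MV, NC]
Visit CT; enqueue HK → queue [MV, NC, HK]
Visit MV; enqueue GB, OV, UV → queue [NC, HK, GB, OV, UV]
Visit NC; enqueue AE, NG, NQ, WR → queue [HK, GB, OV, UV, AE, NG, NQ, WR]
Visit HK → queue [GB, OV, UV, AE, NG, NQ, WR]
Visit GB → queue [OV, UV, AE, NG, NQ, WR]
Visit OV; enqueue MC → queue [UV, AE, NG, NQ, WR, MC]
Visit UV → queue [AE, NG, NQ, WR, MC]
Visit AE; enqueue AO, BJ, LQ, NF → queue [NG, NQ, WR, MC, AO, BJ, LQ, NF]
Visit NG → queue [NQ, WR, MC, AO, BJ, LQ, NF]
Visit NQ → queue [WR, MC, AO, BJ, LQ, NF]
Visit WR → queue [MC, AO, BJ, LQ, NF]
Visit MC → queue [AO, BJ, LQ, NF]
Visit AO → queue [BJ, LQ, NF]
Visit BJ → queue [LQ, NF]
Visit LQ → queue [NF]
Visit NF → queue []

Visit order: IY, CT, MV, NC, HK, GB, OV, UV, AE, NG, NQ, WR, MC, AO, BJ, LQ, NF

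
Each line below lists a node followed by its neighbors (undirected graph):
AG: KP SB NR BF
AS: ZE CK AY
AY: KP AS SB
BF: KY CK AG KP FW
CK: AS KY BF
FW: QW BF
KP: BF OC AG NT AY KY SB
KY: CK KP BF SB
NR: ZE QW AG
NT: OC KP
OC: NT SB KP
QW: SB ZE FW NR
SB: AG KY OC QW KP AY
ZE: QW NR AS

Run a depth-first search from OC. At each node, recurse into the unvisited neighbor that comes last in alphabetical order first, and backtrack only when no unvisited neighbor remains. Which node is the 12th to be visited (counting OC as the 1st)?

FW

Visit OC
OC → SB
SB → QW
QW → ZE
ZE → NR
NR → AG
AG → KP
KP → NT
KP → KY
KY → CK
CK → BF
BF → FW
CK → AS
AS → AY

Visit order: OC, SB, QW, ZE, NR, AG, KP, NT, KY, CK, BF, FW, AS, AY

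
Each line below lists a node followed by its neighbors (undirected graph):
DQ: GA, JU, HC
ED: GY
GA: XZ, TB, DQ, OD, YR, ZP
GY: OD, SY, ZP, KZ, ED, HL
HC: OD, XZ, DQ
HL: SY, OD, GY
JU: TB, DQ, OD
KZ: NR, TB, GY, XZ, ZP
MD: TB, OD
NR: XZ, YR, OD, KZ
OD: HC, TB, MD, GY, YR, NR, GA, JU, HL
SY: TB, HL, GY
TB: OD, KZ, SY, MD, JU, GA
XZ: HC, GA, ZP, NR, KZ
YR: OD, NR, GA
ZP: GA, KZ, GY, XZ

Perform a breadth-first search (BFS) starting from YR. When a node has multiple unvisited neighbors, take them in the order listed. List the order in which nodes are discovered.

YR OD NR GA HC TB MD GY JU HL XZ KZ DQ ZP SY ED

Visit YR; enqueue OD, NR, GA → queue [OD, NR, GA]
Visit OD; enqueue HC, TB, MD, GY, JU, HL → queue [NR, GA, HC, TB, MD, GY, JU, HL]
Visit NR; enqueue XZ, KZ → queue [GA, HC, TB, MD, GY, JU, HL, XZ, KZ]
Visit GA; enqueue DQ, ZP → queue [HC, TB, MD, GY, JU, HL, XZ, KZ, DQ, ZP]
Visit HC → queue [TB, MD, GY, JU, HL, XZ, KZ, DQ, ZP]
Visit TB; enqueue SY → queue [MD, GY, JU, HL, XZ, KZ, DQ, ZP, SY]
Visit MD → queue [GY, JU, HL, XZ, KZ, DQ, ZP, SY]
Visit GY; enqueue ED → queue [JU, HL, XZ, KZ, DQ, ZP, SY, ED]
Visit JU → queue [HL, XZ, KZ, DQ, ZP, SY, ED]
Visit HL → queue [XZ, KZ, DQ, ZP, SY, ED]
Visit XZ → queue [KZ, DQ, ZP, SY, ED]
Visit KZ → queue [DQ, ZP, SY, ED]
Visit DQ → queue [ZP, SY, ED]
Visit ZP → queue [SY, ED]
Visit SY → queue [ED]
Visit ED → queue []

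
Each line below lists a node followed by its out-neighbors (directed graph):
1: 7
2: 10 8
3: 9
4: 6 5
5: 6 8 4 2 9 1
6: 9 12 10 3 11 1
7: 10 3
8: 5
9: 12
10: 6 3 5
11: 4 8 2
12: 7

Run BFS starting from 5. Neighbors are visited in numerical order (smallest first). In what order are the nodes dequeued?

5, 1, 2, 4, 6, 8, 9, 7, 10, 3, 11, 12

Visit 5; enqueue 1, 2, 4, 6, 8, 9 → queue [1, 2, 4, 6, 8, 9]
Visit 1; enqueue 7 → queue [2, 4, 6, 8, 9, 7]
Visit 2; enqueue 10 → queue [4, 6, 8, 9, 7, 10]
Visit 4 → queue [6, 8, 9, 7, 10]
Visit 6; enqueue 3, 11, 12 → queue [8, 9, 7, 10, 3, 11, 12]
Visit 8 → queue [9, 7, 10, 3, 11, 12]
Visit 9 → queue [7, 10, 3, 11, 12]
Visit 7 → queue [10, 3, 11, 12]
Visit 10 → queue [3, 11, 12]
Visit 3 → queue [11, 12]
Visit 11 → queue [12]
Visit 12 → queue []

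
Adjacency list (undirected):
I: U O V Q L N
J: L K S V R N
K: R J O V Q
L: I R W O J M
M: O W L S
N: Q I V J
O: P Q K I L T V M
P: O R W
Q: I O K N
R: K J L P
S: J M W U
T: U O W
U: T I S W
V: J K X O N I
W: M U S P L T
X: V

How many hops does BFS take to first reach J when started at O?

2

Level 0: O
Level 1: I, K, L, M, P, Q, T, V
Level 2: J, N, R, S, U, W, X
J first appears at level 2.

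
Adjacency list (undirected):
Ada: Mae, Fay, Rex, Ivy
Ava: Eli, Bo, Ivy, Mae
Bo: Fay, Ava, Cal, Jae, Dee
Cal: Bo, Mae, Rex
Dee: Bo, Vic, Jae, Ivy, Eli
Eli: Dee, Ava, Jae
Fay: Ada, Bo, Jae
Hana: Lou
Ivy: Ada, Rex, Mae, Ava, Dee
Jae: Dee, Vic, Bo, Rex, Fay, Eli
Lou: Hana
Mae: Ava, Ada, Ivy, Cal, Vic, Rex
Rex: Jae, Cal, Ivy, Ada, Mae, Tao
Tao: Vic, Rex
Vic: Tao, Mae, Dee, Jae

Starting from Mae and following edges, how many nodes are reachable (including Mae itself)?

13

BFS from Mae visits: Mae, Ava, Ada, Ivy, Cal, Vic, Rex, Eli, Bo, Fay, Dee, Tao, Jae
Reachable nodes: 13 of 15 total.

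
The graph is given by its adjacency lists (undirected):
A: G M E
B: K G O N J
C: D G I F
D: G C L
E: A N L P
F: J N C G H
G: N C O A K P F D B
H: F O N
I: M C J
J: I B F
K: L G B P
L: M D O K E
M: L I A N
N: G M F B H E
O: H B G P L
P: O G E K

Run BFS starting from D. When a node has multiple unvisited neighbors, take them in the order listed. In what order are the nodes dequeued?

D, G, C, L, N, O, A, K, P, F, B, I, M, E, H, J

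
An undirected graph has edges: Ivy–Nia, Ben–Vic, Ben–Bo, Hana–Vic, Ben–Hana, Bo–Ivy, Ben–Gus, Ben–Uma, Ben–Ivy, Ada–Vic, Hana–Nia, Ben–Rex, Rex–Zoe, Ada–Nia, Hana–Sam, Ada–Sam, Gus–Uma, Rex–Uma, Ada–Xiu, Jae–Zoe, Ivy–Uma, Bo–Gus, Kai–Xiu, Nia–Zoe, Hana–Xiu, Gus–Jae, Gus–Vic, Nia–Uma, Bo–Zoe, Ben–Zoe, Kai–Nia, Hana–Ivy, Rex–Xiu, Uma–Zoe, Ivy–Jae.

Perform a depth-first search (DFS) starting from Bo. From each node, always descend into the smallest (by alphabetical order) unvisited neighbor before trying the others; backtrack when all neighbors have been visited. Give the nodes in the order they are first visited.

Bo Ben Gus Jae Ivy Hana Nia Ada Sam Vic Xiu Kai Rex Uma Zoe

Visit Bo
Bo → Ben
Ben → Gus
Gus → Jae
Jae → Ivy
Ivy → Hana
Hana → Nia
Nia → Ada
Ada → Sam
Ada → Vic
Ada → Xiu
Xiu → Kai
Xiu → Rex
Rex → Uma
Uma → Zoe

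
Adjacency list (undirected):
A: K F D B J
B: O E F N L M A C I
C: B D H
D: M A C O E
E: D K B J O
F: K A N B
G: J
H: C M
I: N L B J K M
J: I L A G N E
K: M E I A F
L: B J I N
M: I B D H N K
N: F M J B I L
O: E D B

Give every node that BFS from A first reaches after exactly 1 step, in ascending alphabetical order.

B, D, F, J, K

Level 0: A
Level 1: B, D, F, J, K
Level 2: C, E, G, I, L, M, N, O
Level 3: H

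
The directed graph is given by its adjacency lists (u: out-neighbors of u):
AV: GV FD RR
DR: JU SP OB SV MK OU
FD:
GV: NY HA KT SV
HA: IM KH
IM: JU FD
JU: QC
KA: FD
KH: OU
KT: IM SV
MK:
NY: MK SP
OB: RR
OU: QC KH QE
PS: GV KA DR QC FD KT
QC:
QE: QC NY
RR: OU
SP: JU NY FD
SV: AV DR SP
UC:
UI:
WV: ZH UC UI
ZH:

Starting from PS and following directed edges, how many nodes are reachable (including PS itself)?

BFS from PS visits: PS, QC, KT, KA, GV, FD, DR, SV, IM, NY, HA, SP, OU, OB, MK, JU, AV, KH, QE, RR
Reachable nodes: 20 of 24 total.

20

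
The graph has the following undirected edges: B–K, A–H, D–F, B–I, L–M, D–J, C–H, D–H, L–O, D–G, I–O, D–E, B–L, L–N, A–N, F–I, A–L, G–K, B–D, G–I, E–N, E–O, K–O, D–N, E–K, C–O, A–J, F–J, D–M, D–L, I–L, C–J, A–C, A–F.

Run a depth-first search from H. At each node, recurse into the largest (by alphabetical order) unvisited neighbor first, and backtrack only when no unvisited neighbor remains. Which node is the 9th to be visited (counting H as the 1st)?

F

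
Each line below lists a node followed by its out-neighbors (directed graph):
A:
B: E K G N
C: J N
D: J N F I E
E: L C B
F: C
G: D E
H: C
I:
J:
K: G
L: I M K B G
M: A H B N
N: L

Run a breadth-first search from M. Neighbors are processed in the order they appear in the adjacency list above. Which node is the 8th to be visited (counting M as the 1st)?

Visit M; enqueue A, H, B, N → queue [A, H, B, N]
Visit A → queue [H, B, N]
Visit H; enqueue C → queue [B, N, C]
Visit B; enqueue E, K, G → queue [N, C, E, K, G]
Visit N; enqueue L → queue [C, E, K, G, L]
Visit C; enqueue J → queue [E, K, G, L, J]
Visit E → queue [K, G, L, J]
Visit K → queue [G, L, J]
Visit G; enqueue D → queue [L, J, D]
Visit L; enqueue I → queue [J, D, I]
Visit J → queue [D, I]
Visit D; enqueue F → queue [I, F]
Visit I → queue [F]
Visit F → queue []

Visit order: M, A, H, B, N, C, E, K, G, L, J, D, I, F

K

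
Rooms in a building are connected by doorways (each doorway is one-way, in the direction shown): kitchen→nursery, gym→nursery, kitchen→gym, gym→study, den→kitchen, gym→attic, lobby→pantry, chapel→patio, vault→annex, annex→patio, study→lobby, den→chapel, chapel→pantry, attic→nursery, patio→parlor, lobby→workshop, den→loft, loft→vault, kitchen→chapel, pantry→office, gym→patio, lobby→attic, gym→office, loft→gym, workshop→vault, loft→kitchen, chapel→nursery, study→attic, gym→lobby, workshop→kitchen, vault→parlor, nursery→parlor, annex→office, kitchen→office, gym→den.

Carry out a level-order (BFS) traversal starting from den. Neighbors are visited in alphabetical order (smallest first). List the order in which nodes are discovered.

Visit den; enqueue chapel, kitchen, loft → queue [chapel, kitchen, loft]
Visit chapel; enqueue nursery, pantry, patio → queue [kitchen, loft, nursery, pantry, patio]
Visit kitchen; enqueue gym, office → queue [loft, nursery, pantry, patio, gym, office]
Visit loft; enqueue vault → queue [nursery, pantry, patio, gym, office, vault]
Visit nursery; enqueue parlor → queue [pantry, patio, gym, office, vault, parlor]
Visit pantry → queue [patio, gym, office, vault, parlor]
Visit patio → queue [gym, office, vault, parlor]
Visit gym; enqueue attic, lobby, study → queue [office, vault, parlor, attic, lobby, study]
Visit office → queue [vault, parlor, attic, lobby, study]
Visit vault; enqueue annex → queue [parlor, attic, lobby, study, annex]
Visit parlor → queue [attic, lobby, study, annex]
Visit attic → queue [lobby, study, annex]
Visit lobby; enqueue workshop → queue [study, annex, workshop]
Visit study → queue [annex, workshop]
Visit annex → queue [workshop]
Visit workshop → queue []

den -> chapel -> kitchen -> loft -> nursery -> pantry -> patio -> gym -> office -> vault -> parlor -> attic -> lobby -> study -> annex -> workshop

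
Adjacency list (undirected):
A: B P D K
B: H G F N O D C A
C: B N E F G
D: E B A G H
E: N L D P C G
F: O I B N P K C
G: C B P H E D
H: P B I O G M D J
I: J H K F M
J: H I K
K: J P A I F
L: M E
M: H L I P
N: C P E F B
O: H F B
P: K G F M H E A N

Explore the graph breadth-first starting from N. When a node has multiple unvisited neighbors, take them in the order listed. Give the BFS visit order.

Visit N; enqueue C, P, E, F, B → queue [C, P, E, F, B]
Visit C; enqueue G → queue [P, E, F, B, G]
Visit P; enqueue K, M, H, A → queue [E, F, B, G, K, M, H, A]
Visit E; enqueue L, D → queue [F, B, G, K, M, H, A, L, D]
Visit F; enqueue O, I → queue [B, G, K, M, H, A, L, D, O, I]
Visit B → queue [G, K, M, H, A, L, D, O, I]
Visit G → queue [K, M, H, A, L, D, O, I]
Visit K; enqueue J → queue [M, H, A, L, D, O, I, J]
Visit M → queue [H, A, L, D, O, I, J]
Visit H → queue [A, L, D, O, I, J]
Visit A → queue [L, D, O, I, J]
Visit L → queue [D, O, I, J]
Visit D → queue [O, I, J]
Visit O → queue [I, J]
Visit I → queue [J]
Visit J → queue []

N C P E F B G K M H A L D O I J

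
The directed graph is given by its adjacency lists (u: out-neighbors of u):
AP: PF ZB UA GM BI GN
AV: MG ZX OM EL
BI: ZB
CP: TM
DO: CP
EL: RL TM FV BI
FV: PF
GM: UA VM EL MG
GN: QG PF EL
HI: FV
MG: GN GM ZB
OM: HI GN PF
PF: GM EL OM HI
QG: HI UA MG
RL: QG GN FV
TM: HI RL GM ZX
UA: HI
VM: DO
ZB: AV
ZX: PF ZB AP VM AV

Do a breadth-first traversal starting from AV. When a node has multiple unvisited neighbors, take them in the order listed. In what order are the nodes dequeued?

AV → MG → ZX → OM → EL → GN → GM → ZB → PF → AP → VM → HI → RL → TM → FV → BI → QG → UA → DO → CP

Visit AV; enqueue MG, ZX, OM, EL → queue [MG, ZX, OM, EL]
Visit MG; enqueue GN, GM, ZB → queue [ZX, OM, EL, GN, GM, ZB]
Visit ZX; enqueue PF, AP, VM → queue [OM, EL, GN, GM, ZB, PF, AP, VM]
Visit OM; enqueue HI → queue [EL, GN, GM, ZB, PF, AP, VM, HI]
Visit EL; enqueue RL, TM, FV, BI → queue [GN, GM, ZB, PF, AP, VM, HI, RL, TM, FV, BI]
Visit GN; enqueue QG → queue [GM, ZB, PF, AP, VM, HI, RL, TM, FV, BI, QG]
Visit GM; enqueue UA → queue [ZB, PF, AP, VM, HI, RL, TM, FV, BI, QG, UA]
Visit ZB → queue [PF, AP, VM, HI, RL, TM, FV, BI, QG, UA]
Visit PF → queue [AP, VM, HI, RL, TM, FV, BI, QG, UA]
Visit AP → queue [VM, HI, RL, TM, FV, BI, QG, UA]
Visit VM; enqueue DO → queue [HI, RL, TM, FV, BI, QG, UA, DO]
Visit HI → queue [RL, TM, FV, BI, QG, UA, DO]
Visit RL → queue [TM, FV, BI, QG, UA, DO]
Visit TM → queue [FV, BI, QG, UA, DO]
Visit FV → queue [BI, QG, UA, DO]
Visit BI → queue [QG, UA, DO]
Visit QG → queue [UA, DO]
Visit UA → queue [DO]
Visit DO; enqueue CP → queue [CP]
Visit CP → queue []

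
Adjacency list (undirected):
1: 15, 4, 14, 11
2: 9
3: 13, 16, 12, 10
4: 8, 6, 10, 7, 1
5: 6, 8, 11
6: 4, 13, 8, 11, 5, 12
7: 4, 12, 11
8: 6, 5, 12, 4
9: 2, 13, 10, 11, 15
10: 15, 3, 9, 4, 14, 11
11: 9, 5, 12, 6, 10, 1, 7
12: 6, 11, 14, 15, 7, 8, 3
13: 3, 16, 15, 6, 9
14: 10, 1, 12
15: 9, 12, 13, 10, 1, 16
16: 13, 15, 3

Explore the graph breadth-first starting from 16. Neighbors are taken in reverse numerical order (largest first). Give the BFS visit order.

Visit 16; enqueue 15, 13, 3 → queue [15, 13, 3]
Visit 15; enqueue 12, 10, 9, 1 → queue [13, 3, 12, 10, 9, 1]
Visit 13; enqueue 6 → queue [3, 12, 10, 9, 1, 6]
Visit 3 → queue [12, 10, 9, 1, 6]
Visit 12; enqueue 14, 11, 8, 7 → queue [10, 9, 1, 6, 14, 11, 8, 7]
Visit 10; enqueue 4 → queue [9, 1, 6, 14, 11, 8, 7, 4]
Visit 9; enqueue 2 → queue [1, 6, 14, 11, 8, 7, 4, 2]
Visit 1 → queue [6, 14, 11, 8, 7, 4, 2]
Visit 6; enqueue 5 → queue [14, 11, 8, 7, 4, 2, 5]
Visit 14 → queue [11, 8, 7, 4, 2, 5]
Visit 11 → queue [8, 7, 4, 2, 5]
Visit 8 → queue [7, 4, 2, 5]
Visit 7 → queue [4, 2, 5]
Visit 4 → queue [2, 5]
Visit 2 → queue [5]
Visit 5 → queue []

16, 15, 13, 3, 12, 10, 9, 1, 6, 14, 11, 8, 7, 4, 2, 5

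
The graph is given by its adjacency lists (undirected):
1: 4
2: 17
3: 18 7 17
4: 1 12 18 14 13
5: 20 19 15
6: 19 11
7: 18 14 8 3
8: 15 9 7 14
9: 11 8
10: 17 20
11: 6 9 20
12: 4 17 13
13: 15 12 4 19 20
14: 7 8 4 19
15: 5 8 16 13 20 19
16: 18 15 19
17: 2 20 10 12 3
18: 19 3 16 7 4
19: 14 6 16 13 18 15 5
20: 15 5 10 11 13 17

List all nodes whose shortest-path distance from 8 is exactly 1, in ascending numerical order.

7, 9, 14, 15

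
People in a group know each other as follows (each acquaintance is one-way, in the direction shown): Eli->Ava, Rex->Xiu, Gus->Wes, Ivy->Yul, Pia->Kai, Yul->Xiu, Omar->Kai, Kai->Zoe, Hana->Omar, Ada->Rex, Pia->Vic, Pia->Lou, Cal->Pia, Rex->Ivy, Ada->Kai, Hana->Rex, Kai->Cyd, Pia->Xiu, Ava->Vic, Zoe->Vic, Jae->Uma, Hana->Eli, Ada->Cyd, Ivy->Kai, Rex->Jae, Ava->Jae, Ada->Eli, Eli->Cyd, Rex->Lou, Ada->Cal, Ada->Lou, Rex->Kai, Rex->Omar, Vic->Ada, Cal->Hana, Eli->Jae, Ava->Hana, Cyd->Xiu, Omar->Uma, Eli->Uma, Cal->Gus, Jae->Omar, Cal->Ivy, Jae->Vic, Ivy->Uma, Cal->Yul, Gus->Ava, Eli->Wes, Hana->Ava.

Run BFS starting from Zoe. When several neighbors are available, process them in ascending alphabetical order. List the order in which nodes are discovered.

Visit Zoe; enqueue Vic → queue [Vic]
Visit Vic; enqueue Ada → queue [Ada]
Visit Ada; enqueue Cal, Cyd, Eli, Kai, Lou, Rex → queue [Cal, Cyd, Eli, Kai, Lou, Rex]
Visit Cal; enqueue Gus, Hana, Ivy, Pia, Yul → queue [Cyd, Eli, Kai, Lou, Rex, Gus, Hana, Ivy, Pia, Yul]
Visit Cyd; enqueue Xiu → queue [Eli, Kai, Lou, Rex, Gus, Hana, Ivy, Pia, Yul, Xiu]
Visit Eli; enqueue Ava, Jae, Uma, Wes → queue [Kai, Lou, Rex, Gus, Hana, Ivy, Pia, Yul, Xiu, Ava, Jae, Uma, Wes]
Visit Kai → queue [Lou, Rex, Gus, Hana, Ivy, Pia, Yul, Xiu, Ava, Jae, Uma, Wes]
Visit Lou → queue [Rex, Gus, Hana, Ivy, Pia, Yul, Xiu, Ava, Jae, Uma, Wes]
Visit Rex; enqueue Omar → queue [Gus, Hana, Ivy, Pia, Yul, Xiu, Ava, Jae, Uma, Wes, Omar]
Visit Gus → queue [Hana, Ivy, Pia, Yul, Xiu, Ava, Jae, Uma, Wes, Omar]
Visit Hana → queue [Ivy, Pia, Yul, Xiu, Ava, Jae, Uma, Wes, Omar]
Visit Ivy → queue [Pia, Yul, Xiu, Ava, Jae, Uma, Wes, Omar]
Visit Pia → queue [Yul, Xiu, Ava, Jae, Uma, Wes, Omar]
Visit Yul → queue [Xiu, Ava, Jae, Uma, Wes, Omar]
Visit Xiu → queue [Ava, Jae, Uma, Wes, Omar]
Visit Ava → queue [Jae, Uma, Wes, Omar]
Visit Jae → queue [Uma, Wes, Omar]
Visit Uma → queue [Wes, Omar]
Visit Wes → queue [Omar]
Visit Omar → queue []

Zoe, Vic, Ada, Cal, Cyd, Eli, Kai, Lou, Rex, Gus, Hana, Ivy, Pia, Yul, Xiu, Ava, Jae, Uma, Wes, Omar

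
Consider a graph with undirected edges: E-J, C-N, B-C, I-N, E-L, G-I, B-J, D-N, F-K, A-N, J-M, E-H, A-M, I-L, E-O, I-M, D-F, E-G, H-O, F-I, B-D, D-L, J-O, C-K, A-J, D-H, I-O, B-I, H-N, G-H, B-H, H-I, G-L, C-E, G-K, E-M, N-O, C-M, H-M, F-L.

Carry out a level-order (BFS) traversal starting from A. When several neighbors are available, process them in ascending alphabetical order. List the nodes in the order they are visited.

A, J, M, N, B, E, O, C, H, I, D, G, L, K, F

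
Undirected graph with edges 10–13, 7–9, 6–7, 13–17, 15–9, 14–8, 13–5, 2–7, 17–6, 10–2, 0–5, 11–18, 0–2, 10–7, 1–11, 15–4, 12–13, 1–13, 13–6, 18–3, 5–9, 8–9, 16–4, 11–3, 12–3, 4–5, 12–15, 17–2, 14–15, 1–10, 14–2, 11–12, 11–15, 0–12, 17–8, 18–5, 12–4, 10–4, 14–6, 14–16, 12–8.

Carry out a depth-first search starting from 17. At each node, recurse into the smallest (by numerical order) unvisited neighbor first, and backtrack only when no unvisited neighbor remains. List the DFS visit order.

17 2 0 5 4 10 1 11 3 12 8 9 7 6 13 14 15 16 18

Visit 17
17 → 2
2 → 0
0 → 5
5 → 4
4 → 10
10 → 1
1 → 11
11 → 3
3 → 12
12 → 8
8 → 9
9 → 7
7 → 6
6 → 13
6 → 14
14 → 15
14 → 16
3 → 18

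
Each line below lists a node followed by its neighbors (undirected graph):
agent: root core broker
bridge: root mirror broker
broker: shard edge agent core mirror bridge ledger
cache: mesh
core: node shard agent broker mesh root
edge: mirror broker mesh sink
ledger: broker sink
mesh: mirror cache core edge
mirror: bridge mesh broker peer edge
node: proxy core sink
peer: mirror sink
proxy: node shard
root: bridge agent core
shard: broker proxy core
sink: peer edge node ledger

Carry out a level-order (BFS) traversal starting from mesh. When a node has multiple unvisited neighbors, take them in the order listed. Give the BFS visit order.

mesh, mirror, cache, core, edge, bridge, broker, peer, node, shard, agent, root, sink, ledger, proxy

Visit mesh; enqueue mirror, cache, core, edge → queue [mirror, cache, core, edge]
Visit mirror; enqueue bridge, broker, peer → queue [cache, core, edge, bridge, broker, peer]
Visit cache → queue [core, edge, bridge, broker, peer]
Visit core; enqueue node, shard, agent, root → queue [edge, bridge, broker, peer, node, shard, agent, root]
Visit edge; enqueue sink → queue [bridge, broker, peer, node, shard, agent, root, sink]
Visit bridge → queue [broker, peer, node, shard, agent, root, sink]
Visit broker; enqueue ledger → queue [peer, node, shard, agent, root, sink, ledger]
Visit peer → queue [node, shard, agent, root, sink, ledger]
Visit node; enqueue proxy → queue [shard, agent, root, sink, ledger, proxy]
Visit shard → queue [agent, root, sink, ledger, proxy]
Visit agent → queue [root, sink, ledger, proxy]
Visit root → queue [sink, ledger, proxy]
Visit sink → queue [ledger, proxy]
Visit ledger → queue [proxy]
Visit proxy → queue []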